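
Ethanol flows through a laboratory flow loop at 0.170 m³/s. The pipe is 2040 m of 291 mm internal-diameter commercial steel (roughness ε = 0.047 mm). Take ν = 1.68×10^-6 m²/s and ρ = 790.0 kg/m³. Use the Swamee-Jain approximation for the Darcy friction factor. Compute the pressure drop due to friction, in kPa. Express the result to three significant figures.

V = 4Q/(πD²) = 4·0.170/(π·0.291²) = 2.556 m/s
Re = VD/ν = 2.556·0.291/1.68×10^-6 = 4.43×10^5 → turbulent
ε/D = 0.047/291 = 1.62×10^-4
Swamee-Jain: f = 0.01532
h_f = f(L/D)V²/(2g) = 0.01532·(2040/0.291)·2.556²/(2·9.81) = 35.76 m
Δp = ρg·h_f = 790.0·9.81·35.76 = 277.1 kPa

Δp ≈ 277 kPa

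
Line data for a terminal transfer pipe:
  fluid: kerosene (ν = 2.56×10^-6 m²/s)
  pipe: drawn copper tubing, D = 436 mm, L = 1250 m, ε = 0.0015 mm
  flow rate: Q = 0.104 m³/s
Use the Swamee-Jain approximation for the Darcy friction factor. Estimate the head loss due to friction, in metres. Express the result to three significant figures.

h_f ≈ 1.22 m

V = 4Q/(πD²) = 4·0.104/(π·0.436²) = 0.6966 m/s
Re = VD/ν = 0.6966·0.436/2.56×10^-6 = 1.19×10^5 → turbulent
ε/D = 0.0015/436 = 3.44×10^-6
Swamee-Jain: f = 0.01726
h_f = f(L/D)V²/(2g) = 0.01726·(1250/0.436)·0.6966²/(2·9.81) = 1.224 m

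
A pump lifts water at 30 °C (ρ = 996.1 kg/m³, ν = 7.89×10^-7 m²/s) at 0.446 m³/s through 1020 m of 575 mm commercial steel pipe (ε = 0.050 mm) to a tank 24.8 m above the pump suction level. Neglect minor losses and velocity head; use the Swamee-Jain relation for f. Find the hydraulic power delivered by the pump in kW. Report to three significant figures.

V = 4Q/(πD²) = 1.718 m/s; Re = 1.25×10^6; ε/D = 8.70×10^-5; f = 0.01306
h_f = f(L/D)V²/2g = 3.484 m
Total head H = z + h_f = 24.8 + 3.484 = 28.28 m
P_hyd = ρgQH = 996.1·9.81·0.446·28.28 = 123.3 kW

P_hyd ≈ 123 kW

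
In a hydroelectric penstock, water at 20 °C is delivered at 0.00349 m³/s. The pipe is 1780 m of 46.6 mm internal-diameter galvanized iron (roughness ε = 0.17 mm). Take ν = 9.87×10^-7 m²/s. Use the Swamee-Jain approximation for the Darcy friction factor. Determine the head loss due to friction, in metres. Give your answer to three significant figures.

h_f ≈ 237 m

V = 4Q/(πD²) = 4·0.00349/(π·0.0466²) = 2.046 m/s
Re = VD/ν = 2.046·0.0466/9.87×10^-7 = 9.66×10^4 → turbulent
ε/D = 0.17/46.6 = 0.00365
Swamee-Jain: f = 0.02911
h_f = f(L/D)V²/(2g) = 0.02911·(1780/0.0466)·2.046²/(2·9.81) = 237.3 m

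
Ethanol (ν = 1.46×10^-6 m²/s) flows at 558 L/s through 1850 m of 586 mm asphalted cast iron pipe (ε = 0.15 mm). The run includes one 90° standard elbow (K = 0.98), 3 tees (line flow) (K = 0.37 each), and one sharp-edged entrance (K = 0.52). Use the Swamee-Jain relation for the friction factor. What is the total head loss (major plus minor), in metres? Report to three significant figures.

V = 4Q/(πD²) = 2.069 m/s; V²/2g = 0.2182 m
Re = 8.30×10^5, ε/D = 2.56×10^-4 → f = 0.01549 (Swamee-Jain)
Major: h_f = f(L/D)·V²/2g = 0.01549·3157·0.2182 = 10.67 m
Minor: ΣK = 2.61; h_m = ΣK·V²/2g = 0.5694 m
Total H_L = 10.67 + 0.5694 = 11.24 m

H_L ≈ 11.2 m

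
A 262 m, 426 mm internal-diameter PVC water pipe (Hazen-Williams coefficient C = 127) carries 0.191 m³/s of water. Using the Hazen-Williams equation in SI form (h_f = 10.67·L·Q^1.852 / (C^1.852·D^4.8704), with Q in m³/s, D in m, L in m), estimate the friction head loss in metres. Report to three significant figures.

h_f ≈ 1.06 m

h_f = 10.67·262·0.191^1.852 / (127^1.852·0.426^4.8704) = 1.056 m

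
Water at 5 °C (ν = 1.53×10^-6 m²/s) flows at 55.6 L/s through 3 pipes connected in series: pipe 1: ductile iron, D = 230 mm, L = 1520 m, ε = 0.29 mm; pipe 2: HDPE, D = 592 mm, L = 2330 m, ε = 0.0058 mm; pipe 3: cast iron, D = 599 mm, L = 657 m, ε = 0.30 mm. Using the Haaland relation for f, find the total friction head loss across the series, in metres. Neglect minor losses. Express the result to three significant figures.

H ≈ 13.4 m

Pipe 1: V = 1.338 m/s, Re = 2.01×10^5, ε/D = 0.00126, f = 0.02189, h_1 = f(L/D)V²/2g = 13.21 m
Pipe 2: V = 0.2020 m/s, Re = 7.82×10^4, ε/D = 9.80×10^-6, f = 0.01881, h_2 = f(L/D)V²/2g = 0.1539 m
Pipe 3: V = 0.1973 m/s, Re = 7.72×10^4, ε/D = 5.01×10^-4, f = 0.02079, h_3 = f(L/D)V²/2g = 0.04523 m
Series → Q common, losses add: H = Σh = 13.41 m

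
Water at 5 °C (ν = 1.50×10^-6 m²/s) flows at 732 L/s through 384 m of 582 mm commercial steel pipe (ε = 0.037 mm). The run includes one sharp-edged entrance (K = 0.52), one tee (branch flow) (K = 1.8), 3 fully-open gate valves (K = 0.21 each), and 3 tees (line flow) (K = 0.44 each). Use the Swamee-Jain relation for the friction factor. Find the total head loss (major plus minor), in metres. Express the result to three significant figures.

V = 4Q/(πD²) = 2.752 m/s; V²/2g = 0.3859 m
Re = 1.07×10^6, ε/D = 6.36×10^-5 → f = 0.01284 (Swamee-Jain)
Major: h_f = f(L/D)·V²/2g = 0.01284·659.8·0.3859 = 3.270 m
Minor: ΣK = 4.27; h_m = ΣK·V²/2g = 1.648 m
Total H_L = 3.270 + 1.648 = 4.918 m

H_L ≈ 4.92 m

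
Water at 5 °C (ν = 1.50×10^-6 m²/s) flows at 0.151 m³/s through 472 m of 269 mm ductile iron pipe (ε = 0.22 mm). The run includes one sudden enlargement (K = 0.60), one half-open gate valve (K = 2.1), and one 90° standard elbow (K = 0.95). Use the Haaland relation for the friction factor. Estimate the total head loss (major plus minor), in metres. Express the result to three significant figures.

V = 4Q/(πD²) = 2.657 m/s; V²/2g = 0.3598 m
Re = 4.76×10^5, ε/D = 8.18×10^-4 → f = 0.01938 (Haaland)
Major: h_f = f(L/D)·V²/2g = 0.01938·1755·0.3598 = 12.23 m
Minor: ΣK = 3.65; h_m = ΣK·V²/2g = 1.313 m
Total H_L = 12.23 + 1.313 = 13.55 m

H_L ≈ 13.5 m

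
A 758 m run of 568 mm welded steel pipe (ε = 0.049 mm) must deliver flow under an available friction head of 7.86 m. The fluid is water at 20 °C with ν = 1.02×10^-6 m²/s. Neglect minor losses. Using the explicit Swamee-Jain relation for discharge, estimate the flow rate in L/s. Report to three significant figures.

Swamee-Jain (Type II): Q = -0.965·√(gD⁵h_f/L)·ln[ε/(3.7D) + √(3.17ν²L/(gD³h_f))]
√(gD⁵h_f/L) = √(9.81·0.568⁵·7.86/758) = 0.07755
ε/(3.7D) = 2.33×10^-5; √(3.17ν²L/(gD³h_f)) = 1.33×10^-5
Q = -0.965·0.07755·ln(3.662×10^-5) = 0.7644 m³/s
Check: V = 3.02 m/s, Re = 1.68×10^6, f = 0.01277, h_f = 7.91 m ≈ 7.86 m ✓

Q ≈ 764 L/s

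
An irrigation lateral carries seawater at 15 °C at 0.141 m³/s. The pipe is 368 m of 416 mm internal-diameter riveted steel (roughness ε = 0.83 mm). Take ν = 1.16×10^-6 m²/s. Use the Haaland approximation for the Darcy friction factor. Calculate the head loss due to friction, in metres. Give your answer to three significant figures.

h_f ≈ 1.16 m

V = 4Q/(πD²) = 4·0.141/(π·0.416²) = 1.037 m/s
Re = VD/ν = 1.037·0.416/1.16×10^-6 = 3.72×10^5 → turbulent
ε/D = 0.83/416 = 0.00200
Haaland: f = 0.02388
h_f = f(L/D)V²/(2g) = 0.02388·(368/0.416)·1.037²/(2·9.81) = 1.159 m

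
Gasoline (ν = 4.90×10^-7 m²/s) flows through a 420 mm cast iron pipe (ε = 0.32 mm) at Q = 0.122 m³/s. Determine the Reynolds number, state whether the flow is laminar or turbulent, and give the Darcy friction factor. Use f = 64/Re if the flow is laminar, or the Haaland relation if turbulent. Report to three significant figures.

Re ≈ 7.55×10^5; turbulent; f ≈ 0.0189

V = 4Q/(πD²) = 0.8806 m/s
Re = VD/ν = 0.8806·0.420/4.90×10^-7 = 7.55×10^5
Re > 4000 → turbulent; ε/D = 7.62×10^-4
Haaland: f = 0.01886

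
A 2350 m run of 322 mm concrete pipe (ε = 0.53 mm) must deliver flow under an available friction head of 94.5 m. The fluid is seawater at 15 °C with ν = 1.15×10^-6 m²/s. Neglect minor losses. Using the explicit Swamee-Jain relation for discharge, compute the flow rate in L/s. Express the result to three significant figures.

Q ≈ 274 L/s

Swamee-Jain (Type II): Q = -0.965·√(gD⁵h_f/L)·ln[ε/(3.7D) + √(3.17ν²L/(gD³h_f))]
√(gD⁵h_f/L) = √(9.81·0.322⁵·94.5/2350) = 0.03695
ε/(3.7D) = 4.45×10^-4; √(3.17ν²L/(gD³h_f)) = 1.78×10^-5
Q = -0.965·0.03695·ln(4.627×10^-4) = 0.2738 m³/s
Check: V = 3.36 m/s, Re = 9.41×10^5, f = 0.02256, h_f = 94.9 m ≈ 94.5 m ✓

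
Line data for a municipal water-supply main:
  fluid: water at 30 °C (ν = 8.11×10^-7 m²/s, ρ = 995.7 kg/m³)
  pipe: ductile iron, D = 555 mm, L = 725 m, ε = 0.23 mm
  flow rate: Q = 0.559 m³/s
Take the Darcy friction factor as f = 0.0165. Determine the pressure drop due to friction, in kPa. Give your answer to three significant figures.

V = 4Q/(πD²) = 4·0.559/(π·0.555²) = 2.311 m/s
h_f = f(L/D)V²/(2g) = 0.01650·(725/0.555)·2.311²/(2·9.81) = 5.865 m
Δp = ρg·h_f = 995.7·9.81·5.865 = 57.29 kPa

Δp ≈ 57.3 kPa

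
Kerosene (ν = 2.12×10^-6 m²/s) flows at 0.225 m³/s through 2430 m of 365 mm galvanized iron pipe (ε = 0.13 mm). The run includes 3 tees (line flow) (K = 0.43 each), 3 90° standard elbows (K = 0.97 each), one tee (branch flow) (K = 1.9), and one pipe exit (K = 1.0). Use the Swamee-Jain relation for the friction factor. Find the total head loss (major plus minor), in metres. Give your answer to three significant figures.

H_L ≈ 28.6 m

V = 4Q/(πD²) = 2.150 m/s; V²/2g = 0.2357 m
Re = 3.70×10^5, ε/D = 3.56×10^-4 → f = 0.01715 (Swamee-Jain)
Major: h_f = f(L/D)·V²/2g = 0.01715·6658·0.2357 = 26.91 m
Minor: ΣK = 7.10; h_m = ΣK·V²/2g = 1.673 m
Total H_L = 26.91 + 1.673 = 28.59 m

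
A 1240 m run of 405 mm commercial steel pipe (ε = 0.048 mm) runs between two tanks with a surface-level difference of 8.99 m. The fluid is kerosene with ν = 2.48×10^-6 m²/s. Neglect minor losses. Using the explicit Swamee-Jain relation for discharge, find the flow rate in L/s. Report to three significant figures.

Swamee-Jain (Type II): Q = -0.965·√(gD⁵h_f/L)·ln[ε/(3.7D) + √(3.17ν²L/(gD³h_f))]
√(gD⁵h_f/L) = √(9.81·0.405⁵·8.99/1240) = 0.02784
ε/(3.7D) = 3.20×10^-5; √(3.17ν²L/(gD³h_f)) = 6.42×10^-5
Q = -0.965·0.02784·ln(9.627×10^-5) = 0.2484 m³/s
Check: V = 1.93 m/s, Re = 3.15×10^5, f = 0.01551, h_f = 9.00 m ≈ 8.99 m ✓

Q ≈ 248 L/s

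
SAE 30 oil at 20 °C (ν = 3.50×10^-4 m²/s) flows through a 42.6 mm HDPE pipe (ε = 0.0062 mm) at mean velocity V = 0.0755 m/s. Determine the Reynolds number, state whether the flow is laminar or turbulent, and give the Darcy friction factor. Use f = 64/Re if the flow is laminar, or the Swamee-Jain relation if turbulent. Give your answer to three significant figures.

Re ≈ 9.19; laminar; f = 64/Re ≈ 6.96

Re = VD/ν = 0.07550·0.0426/3.50×10^-4 = 9.19
Re < 2300 → laminar → f = 64/Re = 6.965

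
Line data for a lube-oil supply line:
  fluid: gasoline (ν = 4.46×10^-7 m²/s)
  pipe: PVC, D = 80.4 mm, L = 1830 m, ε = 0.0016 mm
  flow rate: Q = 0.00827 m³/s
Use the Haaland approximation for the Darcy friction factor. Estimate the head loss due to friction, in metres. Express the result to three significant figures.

h_f ≈ 44.8 m

V = 4Q/(πD²) = 4·0.00827/(π·0.0804²) = 1.629 m/s
Re = VD/ν = 1.629·0.0804/4.46×10^-7 = 2.94×10^5 → turbulent
ε/D = 0.0016/80.4 = 1.99×10^-5
Haaland: f = 0.01456
h_f = f(L/D)V²/(2g) = 0.01456·(1830/0.0804)·1.629²/(2·9.81) = 44.83 m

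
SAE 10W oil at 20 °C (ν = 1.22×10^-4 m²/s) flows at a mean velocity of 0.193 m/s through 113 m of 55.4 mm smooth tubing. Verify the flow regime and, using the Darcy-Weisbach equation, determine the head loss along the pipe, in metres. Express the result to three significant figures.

h_f ≈ 2.83 m

Re = VD/ν = 0.193·0.05540/1.22×10^-4 = 87.6 → laminar (Re < 2300)
f = 64/Re = 0.7303
h_f = f(L/D)V²/(2g) = 0.7303·(113/0.05540)·0.193²/(2·9.81) = 2.828 m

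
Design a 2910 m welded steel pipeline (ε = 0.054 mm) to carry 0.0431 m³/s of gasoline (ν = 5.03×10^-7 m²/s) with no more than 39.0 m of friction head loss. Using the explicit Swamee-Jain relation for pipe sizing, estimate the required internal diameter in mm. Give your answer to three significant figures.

D ≈ 182 mm

Swamee-Jain (Type III): D = 0.66·[ε^1.25·(LQ²/(gh_f))^4.75 + ν·Q^9.4·(L/(gh_f))^5.2]^0.04
LQ²/(gh_f) = 0.01413; L/(gh_f) = 7.606
Term 1 = ε^1.25·(…)^4.75 = 7.56×10^-15; Term 2 = ν·Q^9.4·(…)^5.2 = 2.80×10^-15
D = 0.66·(7.56×10^-15 + 2.80×10^-15)^0.04 = 0.1820 m = 182 mm
Check: V = 1.66 m/s, Re = 5.99×10^5, f = 0.01615, h_f = 36.1 m ≈ 39.0 m ✓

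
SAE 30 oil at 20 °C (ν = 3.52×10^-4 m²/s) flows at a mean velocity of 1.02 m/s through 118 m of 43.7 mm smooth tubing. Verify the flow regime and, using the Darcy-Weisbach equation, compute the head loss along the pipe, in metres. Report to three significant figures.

Re = VD/ν = 1.02·0.04370/3.52×10^-4 = 127 → laminar (Re < 2300)
f = 64/Re = 0.5054
h_f = f(L/D)V²/(2g) = 0.5054·(118/0.04370)·1.02²/(2·9.81) = 72.37 m

h_f ≈ 72.4 m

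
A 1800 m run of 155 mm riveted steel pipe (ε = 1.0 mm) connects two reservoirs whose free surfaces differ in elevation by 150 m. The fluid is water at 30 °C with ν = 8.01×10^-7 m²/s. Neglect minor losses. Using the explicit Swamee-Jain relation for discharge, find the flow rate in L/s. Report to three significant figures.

Swamee-Jain (Type II): Q = -0.965·√(gD⁵h_f/L)·ln[ε/(3.7D) + √(3.17ν²L/(gD³h_f))]
√(gD⁵h_f/L) = √(9.81·0.155⁵·150/1800) = 0.008552
ε/(3.7D) = 0.00174; √(3.17ν²L/(gD³h_f)) = 2.58×10^-5
Q = -0.965·0.008552·ln(0.001770) = 0.05230 m³/s
Check: V = 2.77 m/s, Re = 5.36×10^5, f = 0.03309, h_f = 150 m ≈ 150 m ✓

Q ≈ 52.3 L/s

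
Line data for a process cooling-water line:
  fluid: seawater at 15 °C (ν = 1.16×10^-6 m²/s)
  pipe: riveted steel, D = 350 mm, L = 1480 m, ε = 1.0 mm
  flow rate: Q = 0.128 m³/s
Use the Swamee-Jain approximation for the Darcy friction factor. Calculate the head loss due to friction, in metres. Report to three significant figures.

V = 4Q/(πD²) = 4·0.128/(π·0.350²) = 1.330 m/s
Re = VD/ν = 1.330·0.350/1.16×10^-6 = 4.01×10^5 → turbulent
ε/D = 1.0/350 = 0.00286
Swamee-Jain: f = 0.02629
h_f = f(L/D)V²/(2g) = 0.02629·(1480/0.350)·1.330²/(2·9.81) = 10.03 m

h_f ≈ 10.0 m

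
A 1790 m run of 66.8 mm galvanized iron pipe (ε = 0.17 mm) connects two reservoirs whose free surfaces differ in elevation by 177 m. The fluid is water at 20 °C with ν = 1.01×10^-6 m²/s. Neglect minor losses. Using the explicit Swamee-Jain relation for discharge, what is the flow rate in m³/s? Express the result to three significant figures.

Swamee-Jain (Type II): Q = -0.965·√(gD⁵h_f/L)·ln[ε/(3.7D) + √(3.17ν²L/(gD³h_f))]
√(gD⁵h_f/L) = √(9.81·0.0668⁵·177/1790) = 0.001136
ε/(3.7D) = 6.88×10^-4; √(3.17ν²L/(gD³h_f)) = 1.06×10^-4
Q = -0.965·0.001136·ln(7.936×10^-4) = 0.007825 m³/s
Check: V = 2.23 m/s, Re = 1.48×10^5, f = 0.02621, h_f = 178 m ≈ 177 m ✓

Q ≈ 0.00783 m³/s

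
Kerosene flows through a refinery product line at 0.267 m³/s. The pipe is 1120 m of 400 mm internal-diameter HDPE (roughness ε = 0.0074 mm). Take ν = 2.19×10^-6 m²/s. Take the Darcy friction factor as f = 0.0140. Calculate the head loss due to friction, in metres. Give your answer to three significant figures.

V = 4Q/(πD²) = 4·0.267/(π·0.400²) = 2.125 m/s
h_f = f(L/D)V²/(2g) = 0.01400·(1120/0.400)·2.125²/(2·9.81) = 9.020 m

h_f ≈ 9.02 m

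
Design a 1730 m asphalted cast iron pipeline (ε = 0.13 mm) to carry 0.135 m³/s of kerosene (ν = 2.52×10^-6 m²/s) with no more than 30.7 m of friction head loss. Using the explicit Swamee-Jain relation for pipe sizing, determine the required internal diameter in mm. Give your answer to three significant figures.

Swamee-Jain (Type III): D = 0.66·[ε^1.25·(LQ²/(gh_f))^4.75 + ν·Q^9.4·(L/(gh_f))^5.2]^0.04
LQ²/(gh_f) = 0.1047; L/(gh_f) = 5.744
Term 1 = ε^1.25·(…)^4.75 = 3.07×10^-10; Term 2 = ν·Q^9.4·(…)^5.2 = 1.49×10^-10
D = 0.66·(3.07×10^-10 + 1.49×10^-10)^0.04 = 0.2792 m = 279 mm
Check: V = 2.21 m/s, Re = 2.44×10^5, f = 0.01842, h_f = 28.3 m ≈ 30.7 m ✓

D ≈ 279 mm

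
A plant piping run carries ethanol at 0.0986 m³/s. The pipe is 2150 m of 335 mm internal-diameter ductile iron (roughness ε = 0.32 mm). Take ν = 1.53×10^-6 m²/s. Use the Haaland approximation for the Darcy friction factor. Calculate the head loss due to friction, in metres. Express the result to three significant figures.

V = 4Q/(πD²) = 4·0.0986/(π·0.335²) = 1.119 m/s
Re = VD/ν = 1.119·0.335/1.53×10^-6 = 2.45×10^5 → turbulent
ε/D = 0.32/335 = 9.55×10^-4
Haaland: f = 0.02052
h_f = f(L/D)V²/(2g) = 0.02052·(2150/0.335)·1.119²/(2·9.81) = 8.398 m

h_f ≈ 8.40 m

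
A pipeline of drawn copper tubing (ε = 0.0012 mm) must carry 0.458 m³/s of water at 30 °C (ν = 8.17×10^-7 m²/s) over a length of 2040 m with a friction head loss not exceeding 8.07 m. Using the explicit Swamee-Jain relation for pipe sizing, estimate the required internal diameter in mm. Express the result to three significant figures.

D ≈ 552 mm

Swamee-Jain (Type III): D = 0.66·[ε^1.25·(LQ²/(gh_f))^4.75 + ν·Q^9.4·(L/(gh_f))^5.2]^0.04
LQ²/(gh_f) = 5.405; L/(gh_f) = 25.77
Term 1 = ε^1.25·(…)^4.75 = 1.20×10^-4; Term 2 = ν·Q^9.4·(…)^5.2 = 0.0115
D = 0.66·(1.20×10^-4 + 0.0115)^0.04 = 0.5523 m = 552 mm
Check: V = 1.91 m/s, Re = 1.29×10^6, f = 0.01119, h_f = 7.69 m ≈ 8.07 m ✓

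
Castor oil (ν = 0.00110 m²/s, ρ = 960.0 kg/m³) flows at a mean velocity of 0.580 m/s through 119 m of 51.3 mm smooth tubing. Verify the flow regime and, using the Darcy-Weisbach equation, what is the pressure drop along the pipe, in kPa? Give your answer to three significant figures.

Re = VD/ν = 0.580·0.05130/0.00110 = 27.0 → laminar (Re < 2300)
f = 64/Re = 2.366
h_f = f(L/D)V²/(2g) = 2.366·(119/0.05130)·0.580²/(2·9.81) = 94.11 m
Δp = ρg·h_f = 960.0·9.81·94.11 = 886.2 kPa

Δp ≈ 886 kPa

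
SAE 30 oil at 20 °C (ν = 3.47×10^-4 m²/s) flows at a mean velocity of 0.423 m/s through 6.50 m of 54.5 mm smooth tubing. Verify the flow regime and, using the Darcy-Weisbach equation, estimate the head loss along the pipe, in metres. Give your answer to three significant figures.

Re = VD/ν = 0.423·0.05450/3.47×10^-4 = 66.4 → laminar (Re < 2300)
f = 64/Re = 0.9633
h_f = f(L/D)V²/(2g) = 0.9633·(6.50/0.05450)·0.423²/(2·9.81) = 1.048 m

h_f ≈ 1.05 m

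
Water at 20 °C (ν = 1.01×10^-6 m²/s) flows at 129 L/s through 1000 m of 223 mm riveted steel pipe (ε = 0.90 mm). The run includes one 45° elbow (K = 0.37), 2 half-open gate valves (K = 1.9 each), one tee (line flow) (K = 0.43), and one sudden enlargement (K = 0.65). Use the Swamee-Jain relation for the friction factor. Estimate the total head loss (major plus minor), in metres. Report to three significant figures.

V = 4Q/(πD²) = 3.303 m/s; V²/2g = 0.5560 m
Re = 7.29×10^5, ε/D = 0.00404 → f = 0.02872 (Swamee-Jain)
Major: h_f = f(L/D)·V²/2g = 0.02872·4484·0.5560 = 71.61 m
Minor: ΣK = 5.25; h_m = ΣK·V²/2g = 2.919 m
Total H_L = 71.61 + 2.919 = 74.53 m

H_L ≈ 74.5 m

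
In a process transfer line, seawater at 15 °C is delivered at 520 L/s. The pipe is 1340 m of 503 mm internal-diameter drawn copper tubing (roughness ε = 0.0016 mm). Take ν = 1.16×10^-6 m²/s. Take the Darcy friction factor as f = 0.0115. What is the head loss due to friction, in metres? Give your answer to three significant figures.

h_f ≈ 10.7 m

V = 4Q/(πD²) = 4·0.520/(π·0.503²) = 2.617 m/s
h_f = f(L/D)V²/(2g) = 0.01150·(1340/0.503)·2.617²/(2·9.81) = 10.69 m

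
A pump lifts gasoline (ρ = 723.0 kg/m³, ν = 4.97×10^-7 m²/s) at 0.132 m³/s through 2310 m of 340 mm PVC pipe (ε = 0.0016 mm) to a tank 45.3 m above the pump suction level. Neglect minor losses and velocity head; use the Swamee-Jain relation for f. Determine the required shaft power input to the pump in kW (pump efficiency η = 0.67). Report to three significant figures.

V = 4Q/(πD²) = 1.454 m/s; Re = 9.95×10^5; ε/D = 4.71×10^-6; f = 0.01174
h_f = f(L/D)V²/2g = 8.590 m
Total head H = z + h_f = 45.3 + 8.590 = 53.89 m
P_hyd = ρgQH = 723.0·9.81·0.132·53.89 = 50.45 kW
P_shaft = P_hyd/η = 50.45/0.67 = 75.30 kW

P_shaft ≈ 75.3 kW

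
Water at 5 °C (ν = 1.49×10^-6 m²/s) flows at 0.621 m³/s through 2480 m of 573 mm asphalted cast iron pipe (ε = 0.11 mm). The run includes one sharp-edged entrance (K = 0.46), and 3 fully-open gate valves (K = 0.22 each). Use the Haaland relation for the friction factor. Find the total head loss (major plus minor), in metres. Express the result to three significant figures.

H_L ≈ 19.0 m

V = 4Q/(πD²) = 2.408 m/s; V²/2g = 0.2956 m
Re = 9.26×10^5, ε/D = 1.92×10^-4 → f = 0.01457 (Haaland)
Major: h_f = f(L/D)·V²/2g = 0.01457·4328·0.2956 = 18.64 m
Minor: ΣK = 1.12; h_m = ΣK·V²/2g = 0.3311 m
Total H_L = 18.64 + 0.3311 = 18.97 m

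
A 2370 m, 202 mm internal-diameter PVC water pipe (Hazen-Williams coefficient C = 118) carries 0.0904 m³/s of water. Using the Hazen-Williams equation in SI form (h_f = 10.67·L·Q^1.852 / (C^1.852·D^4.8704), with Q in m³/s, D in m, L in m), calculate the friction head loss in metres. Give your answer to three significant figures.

h_f = 10.67·2370·0.0904^1.852 / (118^1.852·0.202^4.8704) = 103.7 m

h_f ≈ 104 m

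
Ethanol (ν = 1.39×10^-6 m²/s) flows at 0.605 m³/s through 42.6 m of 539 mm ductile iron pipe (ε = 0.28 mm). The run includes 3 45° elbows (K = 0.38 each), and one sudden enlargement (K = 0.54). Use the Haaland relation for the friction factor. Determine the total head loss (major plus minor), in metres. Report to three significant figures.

H_L ≈ 1.09 m

V = 4Q/(πD²) = 2.651 m/s; V²/2g = 0.3583 m
Re = 1.03×10^6, ε/D = 5.19×10^-4 → f = 0.01729 (Haaland)
Major: h_f = f(L/D)·V²/2g = 0.01729·79.04·0.3583 = 0.4898 m
Minor: ΣK = 1.68; h_m = ΣK·V²/2g = 0.6020 m
Total H_L = 0.4898 + 0.6020 = 1.092 m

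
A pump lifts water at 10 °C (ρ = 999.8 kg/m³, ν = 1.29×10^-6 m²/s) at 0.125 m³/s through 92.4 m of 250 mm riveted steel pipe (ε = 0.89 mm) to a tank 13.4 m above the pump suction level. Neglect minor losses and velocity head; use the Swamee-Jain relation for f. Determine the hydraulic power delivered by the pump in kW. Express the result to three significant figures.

P_hyd ≈ 20.6 kW

V = 4Q/(πD²) = 2.546 m/s; Re = 4.94×10^5; ε/D = 0.00356; f = 0.02782
h_f = f(L/D)V²/2g = 3.398 m
Total head H = z + h_f = 13.4 + 3.398 = 16.80 m
P_hyd = ρgQH = 999.8·9.81·0.125·16.80 = 20.59 kW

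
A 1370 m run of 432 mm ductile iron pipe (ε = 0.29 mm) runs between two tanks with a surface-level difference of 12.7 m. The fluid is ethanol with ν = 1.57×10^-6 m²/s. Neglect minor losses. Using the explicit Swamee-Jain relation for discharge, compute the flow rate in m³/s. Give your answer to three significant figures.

Swamee-Jain (Type II): Q = -0.965·√(gD⁵h_f/L)·ln[ε/(3.7D) + √(3.17ν²L/(gD³h_f))]
√(gD⁵h_f/L) = √(9.81·0.432⁵·12.7/1370) = 0.03699
ε/(3.7D) = 1.81×10^-4; √(3.17ν²L/(gD³h_f)) = 3.26×10^-5
Q = -0.965·0.03699·ln(2.141×10^-4) = 0.3016 m³/s
Check: V = 2.06 m/s, Re = 5.66×10^5, f = 0.01868, h_f = 12.8 m ≈ 12.7 m ✓

Q ≈ 0.302 m³/s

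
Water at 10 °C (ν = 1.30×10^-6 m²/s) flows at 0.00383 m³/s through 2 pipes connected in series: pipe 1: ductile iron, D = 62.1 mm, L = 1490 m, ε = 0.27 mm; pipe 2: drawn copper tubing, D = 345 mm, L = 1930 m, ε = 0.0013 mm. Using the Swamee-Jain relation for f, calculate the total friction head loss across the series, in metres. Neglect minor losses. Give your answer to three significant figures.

H ≈ 60.8 m

Pipe 1: V = 1.265 m/s, Re = 6.04×10^4, ε/D = 0.00435, f = 0.03110, h_1 = f(L/D)V²/2g = 60.81 m
Pipe 2: V = 0.04097 m/s, Re = 1.09×10^4, ε/D = 3.77×10^-6, f = 0.03028, h_2 = f(L/D)V²/2g = 0.01449 m
Series → Q common, losses add: H = Σh = 60.82 m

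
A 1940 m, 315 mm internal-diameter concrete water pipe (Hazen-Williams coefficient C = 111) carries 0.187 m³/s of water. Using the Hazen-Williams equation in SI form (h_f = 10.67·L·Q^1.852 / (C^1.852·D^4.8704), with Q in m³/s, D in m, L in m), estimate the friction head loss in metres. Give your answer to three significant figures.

h_f ≈ 42.0 m

h_f = 10.67·1940·0.187^1.852 / (111^1.852·0.315^4.8704) = 41.97 m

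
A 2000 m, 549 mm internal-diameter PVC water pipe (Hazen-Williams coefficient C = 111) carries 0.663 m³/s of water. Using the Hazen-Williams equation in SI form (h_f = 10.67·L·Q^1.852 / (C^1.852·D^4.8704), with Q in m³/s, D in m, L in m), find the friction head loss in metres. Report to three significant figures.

h_f ≈ 30.1 m

h_f = 10.67·2000·0.663^1.852 / (111^1.852·0.549^4.8704) = 30.14 m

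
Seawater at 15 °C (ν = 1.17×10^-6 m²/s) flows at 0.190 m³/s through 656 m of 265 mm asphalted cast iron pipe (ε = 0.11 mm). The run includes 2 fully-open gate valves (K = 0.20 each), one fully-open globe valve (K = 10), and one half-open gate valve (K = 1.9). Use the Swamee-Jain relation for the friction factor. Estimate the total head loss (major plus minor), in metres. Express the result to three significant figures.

V = 4Q/(πD²) = 3.445 m/s; V²/2g = 0.6048 m
Re = 7.80×10^5, ε/D = 4.15×10^-4 → f = 0.01685 (Swamee-Jain)
Major: h_f = f(L/D)·V²/2g = 0.01685·2475·0.6048 = 25.23 m
Minor: ΣK = 12.3; h_m = ΣK·V²/2g = 7.440 m
Total H_L = 25.23 + 7.440 = 32.67 m

H_L ≈ 32.7 m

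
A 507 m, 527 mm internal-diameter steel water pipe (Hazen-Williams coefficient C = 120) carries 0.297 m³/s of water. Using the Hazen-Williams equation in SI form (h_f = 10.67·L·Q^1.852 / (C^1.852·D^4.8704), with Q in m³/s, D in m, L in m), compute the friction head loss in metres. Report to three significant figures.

h_f = 10.67·507·0.297^1.852 / (120^1.852·0.527^4.8704) = 1.824 m

h_f ≈ 1.82 m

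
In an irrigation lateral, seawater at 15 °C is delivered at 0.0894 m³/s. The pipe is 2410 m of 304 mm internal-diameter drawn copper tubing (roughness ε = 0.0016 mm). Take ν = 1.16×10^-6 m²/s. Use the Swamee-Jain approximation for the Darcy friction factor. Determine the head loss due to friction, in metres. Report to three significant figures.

V = 4Q/(πD²) = 4·0.0894/(π·0.304²) = 1.232 m/s
Re = VD/ν = 1.232·0.304/1.16×10^-6 = 3.23×10^5 → turbulent
ε/D = 0.0016/304 = 5.26×10^-6
Swamee-Jain: f = 0.01424
h_f = f(L/D)V²/(2g) = 0.01424·(2410/0.304)·1.232²/(2·9.81) = 8.731 m

h_f ≈ 8.73 m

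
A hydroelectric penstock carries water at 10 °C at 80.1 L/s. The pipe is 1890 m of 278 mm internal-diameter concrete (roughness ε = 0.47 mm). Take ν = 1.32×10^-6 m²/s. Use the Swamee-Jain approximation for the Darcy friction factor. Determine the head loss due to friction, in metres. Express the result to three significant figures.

h_f ≈ 14.1 m

V = 4Q/(πD²) = 4·0.0801/(π·0.278²) = 1.320 m/s
Re = VD/ν = 1.320·0.278/1.32×10^-6 = 2.78×10^5 → turbulent
ε/D = 0.47/278 = 0.00169
Swamee-Jain: f = 0.02329
h_f = f(L/D)V²/(2g) = 0.02329·(1890/0.278)·1.320²/(2·9.81) = 14.05 m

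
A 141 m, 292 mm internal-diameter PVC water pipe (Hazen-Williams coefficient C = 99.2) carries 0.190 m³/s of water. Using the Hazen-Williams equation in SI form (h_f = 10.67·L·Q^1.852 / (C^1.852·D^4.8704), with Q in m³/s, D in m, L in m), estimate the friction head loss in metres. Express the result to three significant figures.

h_f = 10.67·141·0.190^1.852 / (99.2^1.852·0.292^4.8704) = 5.596 m

h_f ≈ 5.60 m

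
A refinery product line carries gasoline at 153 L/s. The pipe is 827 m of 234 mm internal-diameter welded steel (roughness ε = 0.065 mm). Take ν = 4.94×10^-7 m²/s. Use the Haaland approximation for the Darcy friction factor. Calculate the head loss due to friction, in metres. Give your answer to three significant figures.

h_f ≈ 34.5 m

V = 4Q/(πD²) = 4·0.153/(π·0.234²) = 3.558 m/s
Re = VD/ν = 3.558·0.234/4.94×10^-7 = 1.69×10^6 → turbulent
ε/D = 0.065/234 = 2.78×10^-4
Haaland: f = 0.01514
h_f = f(L/D)V²/(2g) = 0.01514·(827/0.234)·3.558²/(2·9.81) = 34.51 m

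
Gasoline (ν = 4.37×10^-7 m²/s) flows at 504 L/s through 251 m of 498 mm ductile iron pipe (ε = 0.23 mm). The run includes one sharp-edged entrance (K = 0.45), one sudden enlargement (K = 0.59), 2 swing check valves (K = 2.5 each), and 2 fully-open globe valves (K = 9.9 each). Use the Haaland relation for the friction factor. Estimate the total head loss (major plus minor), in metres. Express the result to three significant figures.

H_L ≈ 11.7 m

V = 4Q/(πD²) = 2.588 m/s; V²/2g = 0.3412 m
Re = 2.95×10^6, ε/D = 4.62×10^-4 → f = 0.01660 (Haaland)
Major: h_f = f(L/D)·V²/2g = 0.01660·504.0·0.3412 = 2.855 m
Minor: ΣK = 25.8; h_m = ΣK·V²/2g = 8.818 m
Total H_L = 2.855 + 8.818 = 11.67 m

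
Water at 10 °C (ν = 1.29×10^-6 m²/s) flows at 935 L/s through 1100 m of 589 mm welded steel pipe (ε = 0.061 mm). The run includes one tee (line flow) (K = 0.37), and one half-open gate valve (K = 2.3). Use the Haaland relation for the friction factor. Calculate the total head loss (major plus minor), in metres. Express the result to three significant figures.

H_L ≈ 16.1 m

V = 4Q/(πD²) = 3.432 m/s; V²/2g = 0.6002 m
Re = 1.57×10^6, ε/D = 1.04×10^-4 → f = 0.01297 (Haaland)
Major: h_f = f(L/D)·V²/2g = 0.01297·1868·0.6002 = 14.54 m
Minor: ΣK = 2.67; h_m = ΣK·V²/2g = 1.602 m
Total H_L = 14.54 + 1.602 = 16.14 m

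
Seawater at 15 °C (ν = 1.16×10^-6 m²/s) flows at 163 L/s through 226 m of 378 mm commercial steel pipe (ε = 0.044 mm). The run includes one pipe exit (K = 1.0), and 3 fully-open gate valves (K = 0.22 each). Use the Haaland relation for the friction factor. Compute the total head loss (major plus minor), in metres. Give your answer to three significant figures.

H_L ≈ 1.11 m

V = 4Q/(πD²) = 1.452 m/s; V²/2g = 0.1075 m
Re = 4.73×10^5, ε/D = 1.16×10^-4 → f = 0.01453 (Haaland)
Major: h_f = f(L/D)·V²/2g = 0.01453·597.9·0.1075 = 0.9343 m
Minor: ΣK = 1.66; h_m = ΣK·V²/2g = 0.1785 m
Total H_L = 0.9343 + 0.1785 = 1.113 m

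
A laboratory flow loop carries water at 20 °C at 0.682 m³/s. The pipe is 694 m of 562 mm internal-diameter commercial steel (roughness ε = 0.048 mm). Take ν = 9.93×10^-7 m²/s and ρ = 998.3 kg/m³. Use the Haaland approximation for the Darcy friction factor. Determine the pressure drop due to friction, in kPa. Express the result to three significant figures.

V = 4Q/(πD²) = 4·0.682/(π·0.562²) = 2.749 m/s
Re = VD/ν = 2.749·0.562/9.93×10^-7 = 1.56×10^6 → turbulent
ε/D = 0.048/562 = 8.54×10^-5
Haaland: f = 0.01266
h_f = f(L/D)V²/(2g) = 0.01266·(694/0.562)·2.749²/(2·9.81) = 6.025 m
Δp = ρg·h_f = 998.3·9.81·6.025 = 59.00 kPa

Δp ≈ 59.0 kPa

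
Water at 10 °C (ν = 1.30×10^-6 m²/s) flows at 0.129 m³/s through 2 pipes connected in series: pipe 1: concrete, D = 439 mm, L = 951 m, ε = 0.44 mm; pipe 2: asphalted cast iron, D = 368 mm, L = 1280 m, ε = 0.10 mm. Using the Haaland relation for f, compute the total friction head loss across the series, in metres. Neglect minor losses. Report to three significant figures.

Pipe 1: V = 0.8523 m/s, Re = 2.88×10^5, ε/D = 0.00100, f = 0.02057, h_1 = f(L/D)V²/2g = 1.649 m
Pipe 2: V = 1.213 m/s, Re = 3.43×10^5, ε/D = 2.72×10^-4, f = 0.01640, h_2 = f(L/D)V²/2g = 4.276 m
Series → Q common, losses add: H = Σh = 5.926 m

H ≈ 5.93 m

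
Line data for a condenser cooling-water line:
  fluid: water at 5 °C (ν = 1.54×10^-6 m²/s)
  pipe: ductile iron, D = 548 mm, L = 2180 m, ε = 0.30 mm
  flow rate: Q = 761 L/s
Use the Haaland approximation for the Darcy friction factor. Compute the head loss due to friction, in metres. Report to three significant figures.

V = 4Q/(πD²) = 4·0.761/(π·0.548²) = 3.227 m/s
Re = VD/ν = 3.227·0.548/1.54×10^-6 = 1.15×10^6 → turbulent
ε/D = 0.30/548 = 5.47×10^-4
Haaland: f = 0.01744
h_f = f(L/D)V²/(2g) = 0.01744·(2180/0.548)·3.227²/(2·9.81) = 36.81 m

h_f ≈ 36.8 m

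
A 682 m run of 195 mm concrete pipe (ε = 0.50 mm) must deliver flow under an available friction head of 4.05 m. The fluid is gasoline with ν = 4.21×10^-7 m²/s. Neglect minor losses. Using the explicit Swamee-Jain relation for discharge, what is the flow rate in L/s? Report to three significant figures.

Swamee-Jain (Type II): Q = -0.965·√(gD⁵h_f/L)·ln[ε/(3.7D) + √(3.17ν²L/(gD³h_f))]
√(gD⁵h_f/L) = √(9.81·0.195⁵·4.05/682) = 0.004053
ε/(3.7D) = 6.93×10^-4; √(3.17ν²L/(gD³h_f)) = 3.61×10^-5
Q = -0.965·0.004053·ln(7.291×10^-4) = 0.02825 m³/s
Check: V = 0.946 m/s, Re = 4.38×10^5, f = 0.02552, h_f = 4.07 m ≈ 4.05 m ✓

Q ≈ 28.3 L/s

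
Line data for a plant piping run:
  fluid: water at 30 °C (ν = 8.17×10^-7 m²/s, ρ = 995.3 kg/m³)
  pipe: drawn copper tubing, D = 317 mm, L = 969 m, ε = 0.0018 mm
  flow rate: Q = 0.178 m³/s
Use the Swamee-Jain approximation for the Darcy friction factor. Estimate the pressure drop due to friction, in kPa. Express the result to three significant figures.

V = 4Q/(πD²) = 4·0.178/(π·0.317²) = 2.255 m/s
Re = VD/ν = 2.255·0.317/8.17×10^-7 = 8.75×10^5 → turbulent
ε/D = 0.0018/317 = 5.68×10^-6
Swamee-Jain: f = 0.01200
h_f = f(L/D)V²/(2g) = 0.01200·(969/0.317)·2.255²/(2·9.81) = 9.512 m
Δp = ρg·h_f = 995.3·9.81·9.512 = 92.87 kPa

Δp ≈ 92.9 kPa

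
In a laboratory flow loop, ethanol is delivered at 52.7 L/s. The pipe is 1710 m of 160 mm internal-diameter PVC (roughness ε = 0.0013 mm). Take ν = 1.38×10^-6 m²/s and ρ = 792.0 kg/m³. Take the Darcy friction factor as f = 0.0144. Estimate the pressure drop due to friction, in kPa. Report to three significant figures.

Δp ≈ 419 kPa

V = 4Q/(πD²) = 4·0.0527/(π·0.160²) = 2.621 m/s
h_f = f(L/D)V²/(2g) = 0.01440·(1710/0.160)·2.621²/(2·9.81) = 53.89 m
Δp = ρg·h_f = 792.0·9.81·53.89 = 418.7 kPa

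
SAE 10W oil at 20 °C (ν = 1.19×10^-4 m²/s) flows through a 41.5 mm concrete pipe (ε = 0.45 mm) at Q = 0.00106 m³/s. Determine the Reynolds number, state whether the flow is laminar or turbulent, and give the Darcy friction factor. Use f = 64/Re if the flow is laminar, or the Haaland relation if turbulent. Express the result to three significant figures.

Re ≈ 273; laminar; f = 64/Re ≈ 0.234

V = 4Q/(πD²) = 0.7836 m/s
Re = VD/ν = 0.7836·0.0415/1.19×10^-4 = 273
Re < 2300 → laminar → f = 64/Re = 0.2342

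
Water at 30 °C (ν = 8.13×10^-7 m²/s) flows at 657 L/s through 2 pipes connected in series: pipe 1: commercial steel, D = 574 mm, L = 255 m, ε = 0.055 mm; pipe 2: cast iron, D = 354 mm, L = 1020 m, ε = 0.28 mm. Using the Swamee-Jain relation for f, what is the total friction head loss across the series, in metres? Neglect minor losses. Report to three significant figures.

Pipe 1: V = 2.539 m/s, Re = 1.79×10^6, ε/D = 9.58×10^-5, f = 0.01289, h_1 = f(L/D)V²/2g = 1.881 m
Pipe 2: V = 6.675 m/s, Re = 2.91×10^6, ε/D = 7.91×10^-4, f = 0.01874, h_2 = f(L/D)V²/2g = 122.6 m
Series → Q common, losses add: H = Σh = 124.5 m

H ≈ 125 m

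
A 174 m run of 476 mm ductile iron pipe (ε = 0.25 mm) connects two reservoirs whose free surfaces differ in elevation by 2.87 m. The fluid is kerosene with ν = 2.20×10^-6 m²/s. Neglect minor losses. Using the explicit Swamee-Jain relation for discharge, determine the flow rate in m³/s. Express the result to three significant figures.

Swamee-Jain (Type II): Q = -0.965·√(gD⁵h_f/L)·ln[ε/(3.7D) + √(3.17ν²L/(gD³h_f))]
√(gD⁵h_f/L) = √(9.81·0.476⁵·2.87/174) = 0.06288
ε/(3.7D) = 1.42×10^-4; √(3.17ν²L/(gD³h_f)) = 2.97×10^-5
Q = -0.965·0.06288·ln(1.716×10^-4) = 0.5261 m³/s
Check: V = 2.96 m/s, Re = 6.40×10^5, f = 0.01774, h_f = 2.89 m ≈ 2.87 m ✓

Q ≈ 0.526 m³/s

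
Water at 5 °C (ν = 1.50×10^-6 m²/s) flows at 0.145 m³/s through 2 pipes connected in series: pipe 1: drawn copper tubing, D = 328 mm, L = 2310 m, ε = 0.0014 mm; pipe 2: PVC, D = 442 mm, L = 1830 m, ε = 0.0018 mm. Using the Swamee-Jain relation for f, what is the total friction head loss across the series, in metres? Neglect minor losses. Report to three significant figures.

Pipe 1: V = 1.716 m/s, Re = 3.75×10^5, ε/D = 4.27×10^-6, f = 0.01385, h_1 = f(L/D)V²/2g = 14.64 m
Pipe 2: V = 0.9450 m/s, Re = 2.78×10^5, ε/D = 4.07×10^-6, f = 0.01462, h_2 = f(L/D)V²/2g = 2.756 m
Series → Q common, losses add: H = Σh = 17.39 m

H ≈ 17.4 m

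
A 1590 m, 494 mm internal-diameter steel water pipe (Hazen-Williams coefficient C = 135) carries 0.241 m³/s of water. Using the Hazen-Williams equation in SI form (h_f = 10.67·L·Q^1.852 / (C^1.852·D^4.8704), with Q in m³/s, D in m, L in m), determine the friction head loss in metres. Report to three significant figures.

h_f ≈ 4.28 m

h_f = 10.67·1590·0.241^1.852 / (135^1.852·0.494^4.8704) = 4.279 m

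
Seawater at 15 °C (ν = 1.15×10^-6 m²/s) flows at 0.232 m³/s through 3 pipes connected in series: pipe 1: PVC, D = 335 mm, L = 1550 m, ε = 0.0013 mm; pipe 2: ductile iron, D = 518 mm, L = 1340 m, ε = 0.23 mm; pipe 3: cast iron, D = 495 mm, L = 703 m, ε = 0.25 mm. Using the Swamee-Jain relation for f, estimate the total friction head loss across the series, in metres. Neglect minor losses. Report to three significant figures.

H ≈ 24.6 m

Pipe 1: V = 2.632 m/s, Re = 7.67×10^5, ε/D = 3.88×10^-6, f = 0.01223, h_1 = f(L/D)V²/2g = 19.98 m
Pipe 2: V = 1.101 m/s, Re = 4.96×10^5, ε/D = 4.44×10^-4, f = 0.01742, h_2 = f(L/D)V²/2g = 2.784 m
Pipe 3: V = 1.206 m/s, Re = 5.19×10^5, ε/D = 5.05×10^-4, f = 0.01778, h_3 = f(L/D)V²/2g = 1.870 m
Series → Q common, losses add: H = Σh = 24.63 m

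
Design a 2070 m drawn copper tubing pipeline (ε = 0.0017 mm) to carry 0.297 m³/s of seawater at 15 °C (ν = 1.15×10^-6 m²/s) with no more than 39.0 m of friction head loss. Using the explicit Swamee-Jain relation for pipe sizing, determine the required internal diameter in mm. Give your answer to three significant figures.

D ≈ 344 mm

Swamee-Jain (Type III): D = 0.66·[ε^1.25·(LQ²/(gh_f))^4.75 + ν·Q^9.4·(L/(gh_f))^5.2]^0.04
LQ²/(gh_f) = 0.4773; L/(gh_f) = 5.410
Term 1 = ε^1.25·(…)^4.75 = 1.83×10^-9; Term 2 = ν·Q^9.4·(…)^5.2 = 8.27×10^-8
D = 0.66·(1.83×10^-9 + 8.27×10^-8)^0.04 = 0.3440 m = 344 mm
Check: V = 3.19 m/s, Re = 9.56×10^5, f = 0.01182, h_f = 37.0 m ≈ 39.0 m ✓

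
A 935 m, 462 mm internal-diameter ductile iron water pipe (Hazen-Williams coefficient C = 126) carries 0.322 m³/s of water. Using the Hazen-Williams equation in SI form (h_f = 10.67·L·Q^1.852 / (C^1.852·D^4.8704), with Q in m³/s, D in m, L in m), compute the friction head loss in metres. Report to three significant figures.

h_f = 10.67·935·0.322^1.852 / (126^1.852·0.462^4.8704) = 6.776 m

h_f ≈ 6.78 m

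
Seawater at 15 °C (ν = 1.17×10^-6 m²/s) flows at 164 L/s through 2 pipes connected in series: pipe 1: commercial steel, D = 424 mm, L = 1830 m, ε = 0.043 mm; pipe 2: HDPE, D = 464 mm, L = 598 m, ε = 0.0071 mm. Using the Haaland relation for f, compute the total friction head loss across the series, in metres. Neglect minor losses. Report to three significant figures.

Pipe 1: V = 1.162 m/s, Re = 4.21×10^5, ε/D = 1.01×10^-4, f = 0.01458, h_1 = f(L/D)V²/2g = 4.326 m
Pipe 2: V = 0.9699 m/s, Re = 3.85×10^5, ε/D = 1.53×10^-5, f = 0.01385, h_2 = f(L/D)V²/2g = 0.8556 m
Series → Q common, losses add: H = Σh = 5.181 m

H ≈ 5.18 m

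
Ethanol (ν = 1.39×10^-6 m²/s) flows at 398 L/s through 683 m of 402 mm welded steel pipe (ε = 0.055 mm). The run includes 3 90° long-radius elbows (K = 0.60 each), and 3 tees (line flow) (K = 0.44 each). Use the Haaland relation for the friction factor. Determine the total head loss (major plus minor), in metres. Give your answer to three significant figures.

V = 4Q/(πD²) = 3.136 m/s; V²/2g = 0.5012 m
Re = 9.07×10^5, ε/D = 1.37×10^-4 → f = 0.01393 (Haaland)
Major: h_f = f(L/D)·V²/2g = 0.01393·1699·0.5012 = 11.86 m
Minor: ΣK = 3.12; h_m = ΣK·V²/2g = 1.564 m
Total H_L = 11.86 + 1.564 = 13.43 m

H_L ≈ 13.4 m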